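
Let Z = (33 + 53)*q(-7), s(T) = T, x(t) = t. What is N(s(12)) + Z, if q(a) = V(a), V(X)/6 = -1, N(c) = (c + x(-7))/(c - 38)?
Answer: -13421/26 ≈ -516.19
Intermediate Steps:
N(c) = (-7 + c)/(-38 + c) (N(c) = (c - 7)/(c - 38) = (-7 + c)/(-38 + c))
V(X) = -6 (V(X) = 6*(-1) = -6)
q(a) = -6
Z = -516 (Z = (33 + 53)*(-6) = 86*(-6) = -516)
N(s(12)) + Z = (-7 + 12)/(-38 + 12) - 516 = 5/(-26) - 516 = -1/26*5 - 516 = -5/26 - 516 = -13421/26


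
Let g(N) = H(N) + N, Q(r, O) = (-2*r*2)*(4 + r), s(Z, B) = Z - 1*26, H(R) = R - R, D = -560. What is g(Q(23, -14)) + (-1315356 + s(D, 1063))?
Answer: -1318426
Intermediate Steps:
H(R) = 0
s(Z, B) = -26 + Z (s(Z, B) = Z - 26 = -26 + Z)
Q(r, O) = -4*r*(4 + r) (Q(r, O) = (-4*r)*(4 + r) = -4*r*(4 + r))
g(N) = N (g(N) = 0 + N = N)
g(Q(23, -14)) + (-1315356 + s(D, 1063)) = -4*23*(4 + 23) + (-1315356 + (-26 - 560)) = -4*23*27 + (-1315356 - 586) = -2484 - 1315942 = -1318426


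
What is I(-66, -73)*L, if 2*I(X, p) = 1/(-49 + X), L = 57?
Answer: -57/230 ≈ -0.24783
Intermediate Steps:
I(X, p) = 1/(2*(-49 + X))
I(-66, -73)*L = (1/(2*(-49 - 66)))*57 = ((1/2)/(-115))*57 = ((1/2)*(-1/115))*57 = -1/230*57 = -57/230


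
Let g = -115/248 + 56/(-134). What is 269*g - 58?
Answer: -4904309/16616 ≈ -295.16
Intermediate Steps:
g = -14649/16616 (g = -115*1/248 + 56*(-1/134) = -115/248 - 28/67 = -14649/16616 ≈ -0.88162)
269*g - 58 = 269*(-14649/16616) - 58 = -3940581/16616 - 58 = -4904309/16616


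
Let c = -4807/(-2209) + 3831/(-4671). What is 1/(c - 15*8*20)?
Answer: -3439413/8249927594 ≈ -0.00041690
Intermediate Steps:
c = 4663606/3439413 (c = -4807*(-1/2209) + 3831*(-1/4671) = 4807/2209 - 1277/1557 = 4663606/3439413 ≈ 1.3559)
1/(c - 15*8*20) = 1/(4663606/3439413 - 15*8*20) = 1/(4663606/3439413 - 120*20) = 1/(4663606/3439413 - 2400) = 1/(-8249927594/3439413) = -3439413/8249927594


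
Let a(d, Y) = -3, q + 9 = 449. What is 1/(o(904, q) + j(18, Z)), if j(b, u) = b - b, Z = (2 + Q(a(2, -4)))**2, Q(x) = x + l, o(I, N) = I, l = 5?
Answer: 1/904 ≈ 0.0011062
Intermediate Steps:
q = 440 (q = -9 + 449 = 440)
Q(x) = 5 + x (Q(x) = x + 5 = 5 + x)
Z = 16 (Z = (2 + (5 - 3))**2 = (2 + 2)**2 = 4**2 = 16)
j(b, u) = 0
1/(o(904, q) + j(18, Z)) = 1/(904 + 0) = 1/904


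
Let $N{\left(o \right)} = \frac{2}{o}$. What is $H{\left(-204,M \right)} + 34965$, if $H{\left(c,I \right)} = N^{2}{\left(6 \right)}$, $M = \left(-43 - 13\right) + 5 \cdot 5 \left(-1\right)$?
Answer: $\frac{314686}{9} \approx 34965.0$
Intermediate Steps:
$M = -81$ ($M = -56 + 25 \left(-1\right) = -56 - 25 = -81$)
$H{\left(c,I \right)} = \frac{1}{9}$ ($H{\left(c,I \right)} = \left(\frac{2}{6}\right)^{2} = \left(2 \cdot \frac{1}{6}\right)^{2} = \left(\frac{1}{3}\right)^{2} = \frac{1}{9}$)
$H{\left(-204,M \right)} + 34965 = \frac{1}{9} + 34965 = \frac{314686}{9}$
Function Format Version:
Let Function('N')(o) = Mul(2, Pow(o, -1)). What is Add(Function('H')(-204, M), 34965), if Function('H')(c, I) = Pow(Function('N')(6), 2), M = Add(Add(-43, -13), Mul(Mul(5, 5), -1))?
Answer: Rational(314686, 9) ≈ 34965.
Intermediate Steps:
M = -81 (M = Add(-56, Mul(25, -1)) = Add(-56, -25) = -81)
Function('H')(c, I) = Rational(1, 9) (Function('H')(c, I) = Pow(Mul(2, Pow(6, -1)), 2) = Pow(Mul(2, Rational(1, 6)), 2) = Pow(Rational(1, 3), 2) = Rational(1, 9))
Add(Function('H')(-204, M), 34965) = Add(Rational(1, 9), 34965) = Rational(314686, 9)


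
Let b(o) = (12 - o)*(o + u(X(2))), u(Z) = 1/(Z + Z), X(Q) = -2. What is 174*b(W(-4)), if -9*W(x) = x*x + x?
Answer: -11020/3 ≈ -3673.3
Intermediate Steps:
W(x) = -x/9 - x²/9 (W(x) = -(x*x + x)/9 = -(x² + x)/9 = -(x + x²)/9 = -x/9 - x²/9)
u(Z) = 1/(2*Z)
b(o) = (12 - o)*(-¼ + o) (b(o) = (12 - o)*(o + (½)/(-2)) = (12 - o)*(o + (½)*(-½)) = (12 - o)*(o - ¼) = (12 - o)*(-¼ + o))
174*b(W(-4)) = 174*(-3 - (-⅑*(-4)*(1 - 4))² + 49*(-⅑*(-4)*(1 - 4))/4) = 174*(-3 - (-⅑*(-4)*(-3))² + 49*(-⅑*(-4)*(-3))/4) = 174*(-3 - (-4/3)² + (49/4)*(-4/3)) = 174*(-3 - 1*16/9 - 49/3) = 174*(-3 - 16/9 - 49/3) = 174*(-190/9) = -11020/3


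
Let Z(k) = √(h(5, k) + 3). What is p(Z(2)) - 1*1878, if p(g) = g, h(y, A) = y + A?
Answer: -1878 + √10 ≈ -1874.8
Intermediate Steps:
h(y, A) = A + y
Z(k) = √(8 + k) (Z(k) = √((k + 5) + 3) = √((5 + k) + 3) = √(8 + k))
p(Z(2)) - 1*1878 = √(8 + 2) - 1*1878 = √10 - 1878 = -1878 + √10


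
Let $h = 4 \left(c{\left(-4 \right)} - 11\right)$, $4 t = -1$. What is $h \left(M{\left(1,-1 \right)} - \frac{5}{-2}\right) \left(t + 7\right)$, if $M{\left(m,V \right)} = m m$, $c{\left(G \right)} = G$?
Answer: $- \frac{2835}{2} \approx -1417.5$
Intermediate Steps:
$t = - \frac{1}{4}$ ($t = \frac{1}{4} \left(-1\right) = - \frac{1}{4} \approx -0.25$)
$M{\left(m,V \right)} = m^{2}$
$h = -60$ ($h = 4 \left(-4 - 11\right) = 4 \left(-15\right) = -60$)
$h \left(M{\left(1,-1 \right)} - \frac{5}{-2}\right) \left(t + 7\right) = - 60 \left(1^{2} - \frac{5}{-2}\right) \left(- \frac{1}{4} + 7\right) = - 60 \left(1 - - \frac{5}{2}\right) \frac{27}{4} = - 60 \left(1 + \frac{5}{2}\right) \frac{27}{4} = - 60 \cdot \frac{7}{2} \cdot \frac{27}{4} = \left(-60\right) \frac{189}{8} = - \frac{2835}{2}$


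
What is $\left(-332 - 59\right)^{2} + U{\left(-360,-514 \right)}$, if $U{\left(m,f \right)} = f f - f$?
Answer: $417591$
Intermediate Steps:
$U{\left(m,f \right)} = f^{2} - f$
$\left(-332 - 59\right)^{2} + U{\left(-360,-514 \right)} = \left(-332 - 59\right)^{2} - 514 \left(-1 - 514\right) = \left(-391\right)^{2} - -264710 = 152881 + 264710 = 417591$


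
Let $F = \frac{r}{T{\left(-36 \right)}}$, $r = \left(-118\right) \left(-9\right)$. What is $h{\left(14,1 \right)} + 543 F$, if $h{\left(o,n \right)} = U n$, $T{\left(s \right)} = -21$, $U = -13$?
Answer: $- \frac{192313}{7} \approx -27473.0$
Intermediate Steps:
$r = 1062$
$F = - \frac{354}{7}$ ($F = \frac{1062}{-21} = 1062 \left(- \frac{1}{21}\right) = - \frac{354}{7} \approx -50.571$)
$h{\left(o,n \right)} = - 13 n$
$h{\left(14,1 \right)} + 543 F = \left(-13\right) 1 + 543 \left(- \frac{354}{7}\right) = -13 - \frac{192222}{7} = - \frac{192313}{7}$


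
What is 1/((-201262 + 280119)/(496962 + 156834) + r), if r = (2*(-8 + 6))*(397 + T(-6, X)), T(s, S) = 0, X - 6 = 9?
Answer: -653796/1038149191 ≈ -0.00062977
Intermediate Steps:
X = 15 (X = 6 + 9 = 15)
r = -1588 (r = (2*(-8 + 6))*(397 + 0) = (2*(-2))*397 = -4*397 = -1588)
1/((-201262 + 280119)/(496962 + 156834) + r) = 1/((-201262 + 280119)/(496962 + 156834) - 1588) = 1/(78857/653796 - 1588) = 1/(-1038149191/653796) = -653796/1038149191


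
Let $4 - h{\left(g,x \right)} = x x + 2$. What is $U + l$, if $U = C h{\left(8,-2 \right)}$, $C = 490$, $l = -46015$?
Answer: $-46995$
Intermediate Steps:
$h{\left(g,x \right)} = 2 - x^{2}$ ($h{\left(g,x \right)} = 4 - \left(x x + 2\right) = 4 - \left(x^{2} + 2\right) = 4 - \left(2 + x^{2}\right) = 2 - x^{2}$)
$U = -980$ ($U = 490 \left(2 - \left(-2\right)^{2}\right) = 490 \left(2 - 4\right) = 490 \left(-2\right) = -980$)
$U + l = -980 - 46015 = -46995$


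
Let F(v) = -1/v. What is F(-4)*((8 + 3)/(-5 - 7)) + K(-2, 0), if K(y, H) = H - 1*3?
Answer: -155/48 ≈ -3.2292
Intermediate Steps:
K(y, H) = -3 + H (K(y, H) = H - 3 = -3 + H)
F(-4)*((8 + 3)/(-5 - 7)) + K(-2, 0) = (-1/(-4))*((8 + 3)/(-5 - 7)) + (-3 + 0) = (-1*(-¼))*(11/(-12)) - 3 = (11*(-1/12))/4 - 3 = (¼)*(-11/12) - 3 = -11/48 - 3 = -155/48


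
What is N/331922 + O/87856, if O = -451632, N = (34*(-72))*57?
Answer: -5067677235/911291851 ≈ -5.5610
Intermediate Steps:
N = -139536 (N = -2448*57 = -139536)
N/331922 + O/87856 = -139536/331922 - 451632/87856 = -139536*1/331922 - 451632*1/87856 = -69768/165961 - 28227/5491 = -5067677235/911291851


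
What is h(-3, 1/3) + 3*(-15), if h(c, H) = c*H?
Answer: -46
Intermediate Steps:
h(c, H) = H*c
h(-3, 1/3) + 3*(-15) = -3/3 + 3*(-15) = (1/3)*(-3) - 45 = -1 - 45 = -46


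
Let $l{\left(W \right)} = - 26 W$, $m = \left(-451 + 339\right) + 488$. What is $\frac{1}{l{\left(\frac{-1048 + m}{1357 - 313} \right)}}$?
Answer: $\frac{87}{1456} \approx 0.059753$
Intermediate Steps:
$m = 376$ ($m = -112 + 488 = 376$)
$\frac{1}{l{\left(\frac{-1048 + m}{1357 - 313} \right)}} = \frac{1}{\left(-26\right) \frac{-1048 + 376}{1357 - 313}} = \frac{1}{\left(-26\right) \left(- \frac{672}{1044}\right)} = \frac{1}{\left(-26\right) \left(\left(-672\right) \frac{1}{1044}\right)} = \frac{1}{\left(-26\right) \left(- \frac{56}{87}\right)} = \frac{1}{\frac{1456}{87}} = \frac{87}{1456}$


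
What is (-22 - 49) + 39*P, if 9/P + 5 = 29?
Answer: -451/8 ≈ -56.375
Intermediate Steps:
P = 3/8 (P = 9/(-5 + 29) = 9/24 = 9*(1/24) = 3/8 ≈ 0.37500)
(-22 - 49) + 39*P = (-22 - 49) + 39*(3/8) = -71 + 117/8 = -451/8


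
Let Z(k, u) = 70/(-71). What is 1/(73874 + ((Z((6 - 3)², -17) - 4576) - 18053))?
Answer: 71/3638325 ≈ 1.9514e-5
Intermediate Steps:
Z(k, u) = -70/71 (Z(k, u) = 70*(-1/71) = -70/71)
1/(73874 + ((Z((6 - 3)², -17) - 4576) - 18053)) = 1/(73874 + ((-70/71 - 4576) - 18053)) = 1/(73874 + (-324966/71 - 18053)) = 1/(73874 - 1606729/71) = 1/(3638325/71) = 71/3638325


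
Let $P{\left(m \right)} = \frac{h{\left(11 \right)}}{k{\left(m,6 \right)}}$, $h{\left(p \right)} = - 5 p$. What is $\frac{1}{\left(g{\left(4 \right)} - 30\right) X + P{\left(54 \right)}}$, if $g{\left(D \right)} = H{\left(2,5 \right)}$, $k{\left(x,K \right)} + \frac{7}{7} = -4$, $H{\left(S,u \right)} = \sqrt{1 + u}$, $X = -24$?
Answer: $\frac{731}{530905} + \frac{24 \sqrt{6}}{530905} \approx 0.0014876$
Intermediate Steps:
$k{\left(x,K \right)} = -5$ ($k{\left(x,K \right)} = -1 - 4 = -5$)
$g{\left(D \right)} = \sqrt{6}$ ($g{\left(D \right)} = \sqrt{1 + 5} = \sqrt{6}$)
$P{\left(m \right)} = 11$ ($P{\left(m \right)} = \frac{\left(-5\right) 11}{-5} = \left(-55\right) \left(- \frac{1}{5}\right) = 11$)
$\frac{1}{\left(g{\left(4 \right)} - 30\right) X + P{\left(54 \right)}} = \frac{1}{\left(\sqrt{6} - 30\right) \left(-24\right) + 11} = \frac{1}{\left(-30 + \sqrt{6}\right) \left(-24\right) + 11} = \frac{1}{\left(720 - 24 \sqrt{6}\right) + 11} = \frac{1}{731 - 24 \sqrt{6}}$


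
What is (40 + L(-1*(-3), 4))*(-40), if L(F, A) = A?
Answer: -1760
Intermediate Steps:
(40 + L(-1*(-3), 4))*(-40) = (40 + 4)*(-40) = 44*(-40) = -1760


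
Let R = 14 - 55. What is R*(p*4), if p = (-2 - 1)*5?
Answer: 2460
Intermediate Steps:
R = -41
p = -15 (p = -3*5 = -15)
R*(p*4) = -(-615)*4 = -41*(-60) = 2460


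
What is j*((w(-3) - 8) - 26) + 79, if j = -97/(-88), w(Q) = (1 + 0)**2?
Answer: 341/8 ≈ 42.625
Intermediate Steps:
w(Q) = 1 (w(Q) = 1**2 = 1)
j = 97/88 (j = -97*(-1/88) = 97/88 ≈ 1.1023)
j*((w(-3) - 8) - 26) + 79 = 97*((1 - 8) - 26)/88 + 79 = 97*(-7 - 26)/88 + 79 = (97/88)*(-33) + 79 = -291/8 + 79 = 341/8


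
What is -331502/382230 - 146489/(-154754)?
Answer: 2345614981/29575810710 ≈ 0.079309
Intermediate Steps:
-331502/382230 - 146489/(-154754) = -331502*1/382230 - 146489*(-1/154754) = -165751/191115 + 146489/154754 = 2345614981/29575810710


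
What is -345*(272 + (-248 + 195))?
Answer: -75555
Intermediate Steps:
-345*(272 + (-248 + 195)) = -345*(272 - 53) = -345*219 = -75555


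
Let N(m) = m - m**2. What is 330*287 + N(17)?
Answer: 94438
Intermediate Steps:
330*287 + N(17) = 330*287 + 17*(1 - 1*17) = 94710 + 17*(1 - 17) = 94710 + 17*(-16) = 94710 - 272 = 94438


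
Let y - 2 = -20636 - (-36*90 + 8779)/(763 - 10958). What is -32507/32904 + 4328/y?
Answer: -8289965243977/6921622626264 ≈ -1.1977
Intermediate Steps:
y = -210358091/10195 (y = 2 + (-20636 - (-36*90 + 8779)/(763 - 10958)) = 2 + (-20636 - (-3240 + 8779)/(-10195)) = 2 + (-20636 - 5539*(-1)/10195) = 2 + (-20636 - 1*(-5539/10195)) = 2 + (-20636 + 5539/10195) = 2 - 210378481/10195 = -210358091/10195 ≈ -20633.)
-32507/32904 + 4328/y = -32507/32904 + 4328/(-210358091/10195) = -32507*1/32904 + 4328*(-10195/210358091) = -32507/32904 - 44123960/210358091 = -8289965243977/6921622626264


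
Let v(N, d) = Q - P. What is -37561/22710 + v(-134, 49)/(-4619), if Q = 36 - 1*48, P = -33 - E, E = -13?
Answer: -173675939/104897490 ≈ -1.6557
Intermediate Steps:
P = -20 (P = -33 - 1*(-13) = -33 + 13 = -20)
Q = -12 (Q = 36 - 48 = -12)
v(N, d) = 8 (v(N, d) = -12 - 1*(-20) = -12 + 20 = 8)
-37561/22710 + v(-134, 49)/(-4619) = -37561/22710 + 8/(-4619) = -37561*1/22710 + 8*(-1/4619) = -37561/22710 - 8/4619 = -173675939/104897490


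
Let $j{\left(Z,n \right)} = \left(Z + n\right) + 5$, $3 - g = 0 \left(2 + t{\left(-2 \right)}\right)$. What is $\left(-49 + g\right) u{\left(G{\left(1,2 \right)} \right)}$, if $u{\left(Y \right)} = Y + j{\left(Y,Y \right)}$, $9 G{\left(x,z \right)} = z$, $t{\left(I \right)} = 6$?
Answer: $- \frac{782}{3} \approx -260.67$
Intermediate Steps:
$G{\left(x,z \right)} = \frac{z}{9}$
$g = 3$ ($g = 3 - 0 \left(2 + 6\right) = 3 - 0 \cdot 8 = 3 - 0 = 3 + 0 = 3$)
$j{\left(Z,n \right)} = 5 + Z + n$
$u{\left(Y \right)} = 5 + 3 Y$ ($u{\left(Y \right)} = Y + \left(5 + Y + Y\right) = Y + \left(5 + 2 Y\right) = 5 + 3 Y$)
$\left(-49 + g\right) u{\left(G{\left(1,2 \right)} \right)} = \left(-49 + 3\right) \left(5 + 3 \cdot \frac{1}{9} \cdot 2\right) = - 46 \left(5 + 3 \cdot \frac{2}{9}\right) = - 46 \left(5 + \frac{2}{3}\right) = \left(-46\right) \frac{17}{3} = - \frac{782}{3}$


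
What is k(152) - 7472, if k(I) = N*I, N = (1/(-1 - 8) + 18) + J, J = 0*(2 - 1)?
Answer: -42776/9 ≈ -4752.9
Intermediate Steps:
J = 0 (J = 0*1 = 0)
N = 161/9 (N = (1/(-1 - 8) + 18) + 0 = (1/(-9) + 18) + 0 = (-1/9 + 18) + 0 = 161/9 + 0 = 161/9 ≈ 17.889)
k(I) = 161*I/9
k(152) - 7472 = (161/9)*152 - 7472 = 24472/9 - 7472 = -42776/9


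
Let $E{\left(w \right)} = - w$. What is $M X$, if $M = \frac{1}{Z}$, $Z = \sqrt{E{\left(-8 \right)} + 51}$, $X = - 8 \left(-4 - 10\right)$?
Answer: $\frac{112 \sqrt{59}}{59} \approx 14.581$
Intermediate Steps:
$X = 112$ ($X = \left(-8\right) \left(-14\right) = 112$)
$Z = \sqrt{59}$ ($Z = \sqrt{\left(-1\right) \left(-8\right) + 51} = \sqrt{8 + 51} = \sqrt{59} \approx 7.6811$)
$M = \frac{\sqrt{59}}{59}$ ($M = \frac{1}{\sqrt{59}} = \frac{\sqrt{59}}{59} \approx 0.13019$)
$M X = \frac{\sqrt{59}}{59} \cdot 112 = \frac{112 \sqrt{59}}{59}$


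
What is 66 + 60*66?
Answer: 4026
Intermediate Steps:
66 + 60*66 = 66 + 3960 = 4026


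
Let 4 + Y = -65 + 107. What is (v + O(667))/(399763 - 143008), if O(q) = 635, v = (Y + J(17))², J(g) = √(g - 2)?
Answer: 698/85585 + 76*√15/256755 ≈ 0.0093020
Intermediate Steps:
J(g) = √(-2 + g)
Y = 38 (Y = -4 + (-65 + 107) = -4 + 42 = 38)
v = (38 + √15)² (v = (38 + √(-2 + 17))² = (38 + √15)² ≈ 1753.3)
(v + O(667))/(399763 - 143008) = ((38 + √15)² + 635)/(399763 - 143008) = (635 + (38 + √15)²)/256755 = (635 + (38 + √15)²)*(1/256755) = 127/51351 + (38 + √15)²/256755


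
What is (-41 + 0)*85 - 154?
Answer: -3639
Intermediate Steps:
(-41 + 0)*85 - 154 = -41*85 - 154 = -3485 - 154 = -3639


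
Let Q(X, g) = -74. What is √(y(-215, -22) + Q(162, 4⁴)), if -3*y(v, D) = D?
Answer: 10*I*√6/3 ≈ 8.165*I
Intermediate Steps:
y(v, D) = -D/3
√(y(-215, -22) + Q(162, 4⁴)) = √(-⅓*(-22) - 74) = √(22/3 - 74) = √(-200/3) = 10*I*√6/3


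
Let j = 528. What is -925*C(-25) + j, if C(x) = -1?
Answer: 1453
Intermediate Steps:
-925*C(-25) + j = -925*(-1) + 528 = 925 + 528 = 1453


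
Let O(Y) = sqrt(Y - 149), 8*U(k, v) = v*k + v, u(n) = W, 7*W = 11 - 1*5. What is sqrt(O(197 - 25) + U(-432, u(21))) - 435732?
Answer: -435732 + I*sqrt(9051 - 196*sqrt(23))/14 ≈ -4.3573e+5 + 6.4329*I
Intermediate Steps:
W = 6/7 (W = (11 - 1*5)/7 = (11 - 5)/7 = (1/7)*6 = 6/7 ≈ 0.85714)
u(n) = 6/7
U(k, v) = v/8 + k*v/8 (U(k, v) = (v*k + v)/8 = (k*v + v)/8 = (v + k*v)/8 = v/8 + k*v/8)
O(Y) = sqrt(-149 + Y)
sqrt(O(197 - 25) + U(-432, u(21))) - 435732 = sqrt(sqrt(-149 + (197 - 25)) + (1/8)*(6/7)*(1 - 432)) - 435732 = sqrt(sqrt(-149 + 172) + (1/8)*(6/7)*(-431)) - 435732 = sqrt(sqrt(23) - 1293/28) - 435732 = sqrt(-1293/28 + sqrt(23)) - 435732 = -435732 + sqrt(-1293/28 + sqrt(23))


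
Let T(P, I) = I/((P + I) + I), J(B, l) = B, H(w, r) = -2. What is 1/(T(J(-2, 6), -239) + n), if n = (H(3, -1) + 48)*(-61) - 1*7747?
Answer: -480/5065201 ≈ -9.4764e-5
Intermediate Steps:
T(P, I) = I/(P + 2*I) (T(P, I) = I/((I + P) + I) = I/(P + 2*I))
n = -10553 (n = (-2 + 48)*(-61) - 1*7747 = 46*(-61) - 7747 = -2806 - 7747 = -10553)
1/(T(J(-2, 6), -239) + n) = 1/(-239/(-2 + 2*(-239)) - 10553) = 1/(-239/(-2 - 478) - 10553) = 1/(-239/(-480) - 10553) = 1/(-239*(-1/480) - 10553) = 1/(239/480 - 10553) = 1/(-5065201/480) = -480/5065201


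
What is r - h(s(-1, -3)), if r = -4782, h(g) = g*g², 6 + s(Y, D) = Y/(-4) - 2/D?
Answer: -8036315/1728 ≈ -4650.6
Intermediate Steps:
s(Y, D) = -6 - 2/D - Y/4 (s(Y, D) = -6 + (Y/(-4) - 2/D) = -6 + (Y*(-¼) - 2/D) = -6 + (-Y/4 - 2/D) = -6 + (-2/D - Y/4) = -6 - 2/D - Y/4)
h(g) = g³
r - h(s(-1, -3)) = -4782 - (-6 - 2/(-3) - ¼*(-1))³ = -4782 - (-6 - 2*(-⅓) + ¼)³ = -4782 - (-6 + ⅔ + ¼)³ = -4782 - (-61/12)³ = -4782 - 1*(-226981/1728) = -4782 + 226981/1728 = -8036315/1728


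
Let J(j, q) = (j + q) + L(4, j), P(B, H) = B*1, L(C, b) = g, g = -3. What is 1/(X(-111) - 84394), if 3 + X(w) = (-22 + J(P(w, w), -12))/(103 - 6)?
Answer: -97/8186657 ≈ -1.1849e-5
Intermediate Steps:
L(C, b) = -3
P(B, H) = B
J(j, q) = -3 + j + q (J(j, q) = (j + q) - 3 = -3 + j + q)
X(w) = -328/97 + w/97 (X(w) = -3 + (-22 + (-3 + w - 12))/(103 - 6) = -3 + (-22 + (-15 + w))/97 = -3 + (-37 + w)*(1/97) = -3 + (-37/97 + w/97) = -328/97 + w/97)
1/(X(-111) - 84394) = 1/((-328/97 + (1/97)*(-111)) - 84394) = 1/((-328/97 - 111/97) - 84394) = 1/(-439/97 - 84394) = 1/(-8186657/97) = -97/8186657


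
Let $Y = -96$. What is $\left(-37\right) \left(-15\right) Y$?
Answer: $-53280$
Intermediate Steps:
$\left(-37\right) \left(-15\right) Y = \left(-37\right) \left(-15\right) \left(-96\right) = 555 \left(-96\right) = -53280$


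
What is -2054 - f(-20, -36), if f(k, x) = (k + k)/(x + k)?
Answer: -14383/7 ≈ -2054.7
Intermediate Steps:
f(k, x) = 2*k/(k + x) (f(k, x) = (2*k)/(k + x) = 2*k/(k + x))
-2054 - f(-20, -36) = -2054 - 2*(-20)/(-20 - 36) = -2054 - 2*(-20)/(-56) = -2054 - 2*(-20)*(-1)/56 = -2054 - 1*5/7 = -2054 - 5/7 = -14383/7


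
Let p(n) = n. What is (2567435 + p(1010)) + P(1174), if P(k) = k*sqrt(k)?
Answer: 2568445 + 1174*sqrt(1174) ≈ 2.6087e+6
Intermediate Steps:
P(k) = k**(3/2)
(2567435 + p(1010)) + P(1174) = (2567435 + 1010) + 1174**(3/2) = 2568445 + 1174*sqrt(1174)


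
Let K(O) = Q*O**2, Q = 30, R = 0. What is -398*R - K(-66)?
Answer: -130680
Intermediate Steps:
K(O) = 30*O**2
-398*R - K(-66) = -398*0 - 30*(-66)**2 = 0 - 30*4356 = 0 - 1*130680 = 0 - 130680 = -130680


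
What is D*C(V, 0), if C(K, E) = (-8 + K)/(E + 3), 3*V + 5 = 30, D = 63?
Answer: 7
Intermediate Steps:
V = 25/3 (V = -5/3 + (1/3)*30 = -5/3 + 10 = 25/3 ≈ 8.3333)
C(K, E) = (-8 + K)/(3 + E)
D*C(V, 0) = 63*((-8 + 25/3)/(3 + 0)) = 63*((1/3)/3) = 63*((1/3)*(1/3)) = 63*(1/9) = 7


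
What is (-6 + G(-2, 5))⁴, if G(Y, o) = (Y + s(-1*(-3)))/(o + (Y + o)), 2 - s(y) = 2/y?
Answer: 28398241/20736 ≈ 1369.5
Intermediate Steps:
s(y) = 2 - 2/y
G(Y, o) = (4/3 + Y)/(Y + 2*o) (G(Y, o) = (Y + (2 - 2/((-1*(-3)))))/(o + (Y + o)) = (Y + (2 - 2/3))/(Y + 2*o) = (Y + (2 - 2*⅓))/(Y + 2*o) = (Y + (2 - ⅔))/(Y + 2*o) = (Y + 4/3)/(Y + 2*o) = (4/3 + Y)/(Y + 2*o))
(-6 + G(-2, 5))⁴ = (-6 + (4/3 - 2)/(-2 + 2*5))⁴ = (-6 - ⅔/(-2 + 10))⁴ = (-6 - ⅔/8)⁴ = (-6 + (⅛)*(-⅔))⁴ = (-6 - 1/12)⁴ = (-73/12)⁴ = 28398241/20736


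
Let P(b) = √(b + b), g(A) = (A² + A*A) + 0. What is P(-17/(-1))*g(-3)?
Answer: 18*√34 ≈ 104.96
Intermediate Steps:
g(A) = 2*A² (g(A) = (A² + A²) + 0 = 2*A² + 0 = 2*A²)
P(b) = √2*√b (P(b) = √(2*b) = √2*√b)
P(-17/(-1))*g(-3) = (√2*√(-17/(-1)))*(2*(-3)²) = (√2*√(-17*(-1)))*(2*9) = (√2*√17)*18 = √34*18 = 18*√34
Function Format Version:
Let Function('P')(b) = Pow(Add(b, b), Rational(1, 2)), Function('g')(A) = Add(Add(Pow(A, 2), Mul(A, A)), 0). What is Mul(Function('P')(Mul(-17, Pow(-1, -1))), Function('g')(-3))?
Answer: Mul(18, Pow(34, Rational(1, 2))) ≈ 104.96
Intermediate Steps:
Function('g')(A) = Mul(2, Pow(A, 2)) (Function('g')(A) = Add(Add(Pow(A, 2), Pow(A, 2)), 0) = Add(Mul(2, Pow(A, 2)), 0) = Mul(2, Pow(A, 2)))
Function('P')(b) = Mul(Pow(2, Rational(1, 2)), Pow(b, Rational(1, 2))) (Function('P')(b) = Pow(Mul(2, b), Rational(1, 2)) = Mul(Pow(2, Rational(1, 2)), Pow(b, Rational(1, 2))))
Mul(Function('P')(Mul(-17, Pow(-1, -1))), Function('g')(-3)) = Mul(Mul(Pow(2, Rational(1, 2)), Pow(Mul(-17, Pow(-1, -1)), Rational(1, 2))), Mul(2, Pow(-3, 2))) = Mul(Mul(Pow(2, Rational(1, 2)), Pow(Mul(-17, -1), Rational(1, 2))), Mul(2, 9)) = Mul(Mul(Pow(2, Rational(1, 2)), Pow(17, Rational(1, 2))), 18) = Mul(Pow(34, Rational(1, 2)), 18) = Mul(18, Pow(34, Rational(1, 2)))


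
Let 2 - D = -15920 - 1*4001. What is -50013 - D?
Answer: -69936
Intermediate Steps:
D = 19923 (D = 2 - (-15920 - 1*4001) = 2 - (-15920 - 4001) = 2 - 1*(-19921) = 2 + 19921 = 19923)
-50013 - D = -50013 - 1*19923 = -50013 - 19923 = -69936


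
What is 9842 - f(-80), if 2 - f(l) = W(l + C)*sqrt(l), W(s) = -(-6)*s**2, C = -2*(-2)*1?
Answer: 9840 + 138624*I*sqrt(5) ≈ 9840.0 + 3.0997e+5*I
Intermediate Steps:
C = 4 (C = 4*1 = 4)
W(s) = 6*s**2
f(l) = 2 - 6*sqrt(l)*(4 + l)**2 (f(l) = 2 - 6*(l + 4)**2*sqrt(l) = 2 - 6*(4 + l)**2*sqrt(l) = 2 - 6*sqrt(l)*(4 + l)**2)
9842 - f(-80) = 9842 - (2 - 6*sqrt(-80)*(4 - 80)**2) = 9842 - (2 - 6*4*I*sqrt(5)*(-76)**2) = 9842 - (2 - 6*4*I*sqrt(5)*5776) = 9842 - (2 - 138624*I*sqrt(5)) = 9842 + (-2 + 138624*I*sqrt(5)) = 9840 + 138624*I*sqrt(5)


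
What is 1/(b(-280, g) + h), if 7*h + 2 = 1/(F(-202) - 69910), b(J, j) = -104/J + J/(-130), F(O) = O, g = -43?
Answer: 31900960/71444063 ≈ 0.44652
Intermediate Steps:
b(J, j) = -104/J - J/130 (b(J, j) = -104/J + J*(-1/130) = -104/J - J/130)
h = -140225/490784 (h = -2/7 + 1/(7*(-202 - 69910)) = -2/7 + (⅐)/(-70112) = -2/7 + (⅐)*(-1/70112) = -2/7 - 1/490784 = -140225/490784 ≈ -0.28572)
1/(b(-280, g) + h) = 1/((-104/(-280) - 1/130*(-280)) - 140225/490784) = 1/((-104*(-1/280) + 28/13) - 140225/490784) = 1/((13/35 + 28/13) - 140225/490784) = 1/(1149/455 - 140225/490784) = 1/(71444063/31900960) = 31900960/71444063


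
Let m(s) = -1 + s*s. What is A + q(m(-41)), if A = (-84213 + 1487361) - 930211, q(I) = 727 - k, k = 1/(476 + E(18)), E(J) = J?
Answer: 233990015/494 ≈ 4.7366e+5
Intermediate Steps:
k = 1/494 (k = 1/(476 + 18) = 1/494 ≈ 0.0020243)
m(s) = -1 + s²
q(I) = 359137/494 (q(I) = 727 - 1*1/494 = 727 - 1/494 = 359137/494)
A = 472937 (A = 1403148 - 930211 = 472937)
A + q(m(-41)) = 472937 + 359137/494 = 233990015/494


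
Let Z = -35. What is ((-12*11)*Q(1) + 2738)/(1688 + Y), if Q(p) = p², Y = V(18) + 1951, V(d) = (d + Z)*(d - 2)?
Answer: 2606/3367 ≈ 0.77398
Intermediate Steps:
V(d) = (-35 + d)*(-2 + d) (V(d) = (d - 35)*(d - 2) = (-35 + d)*(-2 + d))
Y = 1679 (Y = (70 + 18² - 37*18) + 1951 = (70 + 324 - 666) + 1951 = -272 + 1951 = 1679)
((-12*11)*Q(1) + 2738)/(1688 + Y) = (-12*11*1² + 2738)/(1688 + 1679) = (-132*1 + 2738)/3367 = (-132 + 2738)*(1/3367) = 2606*(1/3367) = 2606/3367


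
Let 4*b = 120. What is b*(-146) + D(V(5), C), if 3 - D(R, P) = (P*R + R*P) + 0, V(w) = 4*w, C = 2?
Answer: -4457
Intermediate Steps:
b = 30 (b = (¼)*120 = 30)
D(R, P) = 3 - 2*P*R (D(R, P) = 3 - ((P*R + R*P) + 0) = 3 - ((P*R + P*R) + 0) = 3 - (2*P*R + 0) = 3 - 2*P*R)
b*(-146) + D(V(5), C) = 30*(-146) + (3 - 2*2*4*5) = -4380 + (3 - 2*2*20) = -4380 + (3 - 80) = -4380 - 77 = -4457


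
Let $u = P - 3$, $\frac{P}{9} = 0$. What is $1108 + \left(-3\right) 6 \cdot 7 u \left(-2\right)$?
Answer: $352$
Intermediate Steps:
$P = 0$ ($P = 9 \cdot 0 = 0$)
$u = -3$ ($u = 0 - 3 = -3$)
$1108 + \left(-3\right) 6 \cdot 7 u \left(-2\right) = 1108 + \left(-3\right) 6 \cdot 7 \left(-3\right) \left(-2\right) = 1108 - 18 \left(\left(-21\right) \left(-2\right)\right) = 1108 - 756 = 352$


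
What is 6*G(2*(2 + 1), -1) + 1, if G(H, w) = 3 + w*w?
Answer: 25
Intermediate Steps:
G(H, w) = 3 + w**2
6*G(2*(2 + 1), -1) + 1 = 6*(3 + (-1)**2) + 1 = 6*(3 + 1) + 1 = 6*4 + 1 = 24 + 1 = 25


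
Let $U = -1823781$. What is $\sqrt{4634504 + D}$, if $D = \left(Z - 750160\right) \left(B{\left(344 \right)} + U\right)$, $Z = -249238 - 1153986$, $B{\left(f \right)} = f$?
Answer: $4 \sqrt{245410293457} \approx 1.9816 \cdot 10^{6}$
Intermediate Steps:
$Z = -1403224$ ($Z = -249238 - 1153986 = -1403224$)
$D = 3926560060808$ ($D = \left(-1403224 - 750160\right) \left(344 - 1823781\right) = \left(-2153384\right) \left(-1823437\right) = 3926560060808$)
$\sqrt{4634504 + D} = \sqrt{4634504 + 3926560060808} = \sqrt{3926564695312} = 4 \sqrt{245410293457}$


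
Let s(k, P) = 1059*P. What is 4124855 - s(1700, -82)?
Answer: 4211693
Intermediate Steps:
4124855 - s(1700, -82) = 4124855 - 1059*(-82) = 4124855 - 1*(-86838) = 4124855 + 86838 = 4211693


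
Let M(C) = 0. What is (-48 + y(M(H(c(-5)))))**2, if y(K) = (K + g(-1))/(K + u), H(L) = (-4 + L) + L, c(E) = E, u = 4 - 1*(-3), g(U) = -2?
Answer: 114244/49 ≈ 2331.5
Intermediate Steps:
u = 7 (u = 4 + 3 = 7)
H(L) = -4 + 2*L
y(K) = (-2 + K)/(7 + K) (y(K) = (K - 2)/(K + 7) = (-2 + K)/(7 + K))
(-48 + y(M(H(c(-5)))))**2 = (-48 + (-2 + 0)/(7 + 0))**2 = (-48 - 2/7)**2 = (-338/7)**2 = 114244/49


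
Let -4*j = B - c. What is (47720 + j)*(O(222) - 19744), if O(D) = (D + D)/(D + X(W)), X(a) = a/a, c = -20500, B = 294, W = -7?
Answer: -187199543062/223 ≈ -8.3946e+8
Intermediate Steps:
X(a) = 1
j = -10397/2 (j = -(294 - 1*(-20500))/4 = -(294 + 20500)/4 = -¼*20794 = -10397/2 ≈ -5198.5)
O(D) = 2*D/(1 + D) (O(D) = (D + D)/(D + 1) = (2*D)/(1 + D) = 2*D/(1 + D))
(47720 + j)*(O(222) - 19744) = (47720 - 10397/2)*(2*222/(1 + 222) - 19744) = 85043*(2*222/223 - 19744)/2 = 85043*(2*222*(1/223) - 19744)/2 = 85043*(444/223 - 19744)/2 = (85043/2)*(-4402468/223) = -187199543062/223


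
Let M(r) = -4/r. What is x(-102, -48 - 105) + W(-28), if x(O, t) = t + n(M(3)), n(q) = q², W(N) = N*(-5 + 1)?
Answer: -353/9 ≈ -39.222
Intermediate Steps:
W(N) = -4*N (W(N) = N*(-4) = -4*N)
x(O, t) = 16/9 + t (x(O, t) = t + (-4/3)² = t + 16/9 = 16/9 + t)
x(-102, -48 - 105) + W(-28) = (16/9 + (-48 - 105)) - 4*(-28) = (16/9 - 153) + 112 = -1361/9 + 112 = -353/9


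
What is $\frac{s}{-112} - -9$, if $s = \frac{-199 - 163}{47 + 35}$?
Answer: $\frac{41509}{4592} \approx 9.0394$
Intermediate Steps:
$s = - \frac{181}{41}$ ($s = - \frac{362}{82} = \left(-362\right) \frac{1}{82} = - \frac{181}{41} \approx -4.4146$)
$\frac{s}{-112} - -9 = - \frac{181}{41 \left(-112\right)} - -9 = \left(- \frac{181}{41}\right) \left(- \frac{1}{112}\right) + 9 = \frac{181}{4592} + 9 = \frac{41509}{4592}$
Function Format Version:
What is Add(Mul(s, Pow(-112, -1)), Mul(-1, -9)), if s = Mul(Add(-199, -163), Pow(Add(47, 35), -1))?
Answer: Rational(41509, 4592) ≈ 9.0394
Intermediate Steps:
s = Rational(-181, 41) (s = Mul(-362, Pow(82, -1)) = Mul(-362, Rational(1, 82)) = Rational(-181, 41) ≈ -4.4146)
Add(Mul(s, Pow(-112, -1)), Mul(-1, -9)) = Add(Mul(Rational(-181, 41), Pow(-112, -1)), Mul(-1, -9)) = Add(Mul(Rational(-181, 41), Rational(-1, 112)), 9) = Add(Rational(181, 4592), 9) = Rational(41509, 4592)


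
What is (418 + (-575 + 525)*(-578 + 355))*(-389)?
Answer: -4499952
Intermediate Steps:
(418 + (-575 + 525)*(-578 + 355))*(-389) = (418 - 50*(-223))*(-389) = (418 + 11150)*(-389) = 11568*(-389) = -4499952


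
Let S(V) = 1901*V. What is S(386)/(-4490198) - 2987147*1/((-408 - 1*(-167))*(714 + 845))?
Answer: 6568592071486/843526351181 ≈ 7.7871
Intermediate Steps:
S(386)/(-4490198) - 2987147*1/((-408 - 1*(-167))*(714 + 845)) = (1901*386)/(-4490198) - 2987147*1/((-408 - 1*(-167))*(714 + 845)) = 733786*(-1/4490198) - 2987147*1/(1559*(-408 + 167)) = -366893/2245099 - 2987147/(1559*(-241)) = -366893/2245099 - 2987147/(-375719) = -366893/2245099 - 2987147*(-1/375719) = -366893/2245099 + 2987147/375719 = 6568592071486/843526351181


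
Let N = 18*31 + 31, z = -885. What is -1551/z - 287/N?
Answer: 219848/173755 ≈ 1.2653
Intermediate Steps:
N = 589 (N = 558 + 31 = 589)
-1551/z - 287/N = -1551/(-885) - 287/589 = -1551*(-1/885) - 287*1/589 = 517/295 - 287/589 = 219848/173755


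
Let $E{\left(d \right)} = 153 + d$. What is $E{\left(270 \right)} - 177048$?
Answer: $-176625$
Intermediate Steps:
$E{\left(270 \right)} - 177048 = \left(153 + 270\right) - 177048 = 423 - 177048 = -176625$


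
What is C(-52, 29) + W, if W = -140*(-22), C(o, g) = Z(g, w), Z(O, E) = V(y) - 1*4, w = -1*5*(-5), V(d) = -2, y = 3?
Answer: 3074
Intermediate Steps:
w = 25 (w = -5*(-5) = 25)
Z(O, E) = -6 (Z(O, E) = -2 - 1*4 = -2 - 4 = -6)
C(o, g) = -6
W = 3080
C(-52, 29) + W = -6 + 3080 = 3074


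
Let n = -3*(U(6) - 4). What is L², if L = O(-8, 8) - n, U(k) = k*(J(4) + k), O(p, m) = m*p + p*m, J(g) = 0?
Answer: 1024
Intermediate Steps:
O(p, m) = 2*m*p (O(p, m) = m*p + m*p = 2*m*p)
U(k) = k² (U(k) = k*(0 + k) = k*k = k²)
n = -96 (n = -3*(6² - 4) = -3*(36 - 4) = -3*32 = -96)
L = -32 (L = 2*8*(-8) - 1*(-96) = -128 + 96 = -32)
L² = (-32)² = 1024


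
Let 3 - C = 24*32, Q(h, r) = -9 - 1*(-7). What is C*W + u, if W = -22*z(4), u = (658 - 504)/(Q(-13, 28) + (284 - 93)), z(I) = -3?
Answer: -1363208/27 ≈ -50489.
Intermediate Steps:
Q(h, r) = -2 (Q(h, r) = -9 + 7 = -2)
u = 22/27 (u = (658 - 504)/(-2 + (284 - 93)) = 154/(-2 + 191) = 154/189 = 154*(1/189) = 22/27 ≈ 0.81481)
W = 66 (W = -22*(-3) = 66)
C = -765 (C = 3 - 24*32 = 3 - 1*768 = 3 - 768 = -765)
C*W + u = -765*66 + 22/27 = -50490 + 22/27 = -1363208/27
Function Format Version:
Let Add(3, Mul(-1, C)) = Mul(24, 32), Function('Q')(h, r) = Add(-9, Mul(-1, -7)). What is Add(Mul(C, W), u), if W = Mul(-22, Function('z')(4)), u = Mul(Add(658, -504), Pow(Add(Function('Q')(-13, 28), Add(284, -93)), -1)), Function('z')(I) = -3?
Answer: Rational(-1363208, 27) ≈ -50489.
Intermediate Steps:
Function('Q')(h, r) = -2 (Function('Q')(h, r) = Add(-9, 7) = -2)
u = Rational(22, 27) (u = Mul(Add(658, -504), Pow(Add(-2, Add(284, -93)), -1)) = Mul(154, Pow(Add(-2, 191), -1)) = Mul(154, Pow(189, -1)) = Mul(154, Rational(1, 189)) = Rational(22, 27) ≈ 0.81481)
W = 66 (W = Mul(-22, -3) = 66)
C = -765 (C = Add(3, Mul(-1, Mul(24, 32))) = Add(3, Mul(-1, 768)) = Add(3, -768) = -765)
Add(Mul(C, W), u) = Add(Mul(-765, 66), Rational(22, 27)) = Add(-50490, Rational(22, 27)) = Rational(-1363208, 27)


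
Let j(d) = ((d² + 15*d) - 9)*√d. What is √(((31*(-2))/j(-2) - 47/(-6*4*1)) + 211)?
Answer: √(37565850 - 156240*I*√2)/420 ≈ 14.593 - 0.042917*I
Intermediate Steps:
j(d) = √d*(-9 + d² + 15*d) (j(d) = (-9 + d² + 15*d)*√d = √d*(-9 + d² + 15*d))
√(((31*(-2))/j(-2) - 47/(-6*4*1)) + 211) = √(((31*(-2))/((√(-2)*(-9 + (-2)² + 15*(-2)))) - 47/(-6*4*1)) + 211) = √((-62*(-I*√2/(2*(-9 + 4 - 30))) - 47/((-24*1))) + 211) = √((-62*I*√2/70 - 47/(-24)) + 211) = √((-62*I*√2/70 - 47*(-1/24)) + 211) = √((-31*I*√2/35 + 47/24) + 211) = √((47/24 - 31*I*√2/35) + 211) = √(5111/24 - 31*I*√2/35)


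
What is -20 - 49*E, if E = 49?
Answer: -2421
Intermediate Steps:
-20 - 49*E = -20 - 49*49 = -20 - 2401 = -2421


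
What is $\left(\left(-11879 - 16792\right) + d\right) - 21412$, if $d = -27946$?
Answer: $-78029$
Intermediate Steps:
$\left(\left(-11879 - 16792\right) + d\right) - 21412 = \left(\left(-11879 - 16792\right) - 27946\right) - 21412 = \left(-28671 - 27946\right) - 21412 = -56617 - 21412 = -78029$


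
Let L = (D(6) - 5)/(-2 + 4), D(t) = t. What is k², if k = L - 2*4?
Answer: 225/4 ≈ 56.250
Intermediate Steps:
L = ½ (L = (6 - 5)/(-2 + 4) = 1/2 = 1*(½) = ½ ≈ 0.50000)
k = -15/2 (k = ½ - 2*4 = ½ - 8 = -15/2 ≈ -7.5000)
k² = (-15/2)² = 225/4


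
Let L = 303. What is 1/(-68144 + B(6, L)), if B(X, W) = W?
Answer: -1/67841 ≈ -1.4740e-5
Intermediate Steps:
1/(-68144 + B(6, L)) = 1/(-68144 + 303) = 1/(-67841) = -1/67841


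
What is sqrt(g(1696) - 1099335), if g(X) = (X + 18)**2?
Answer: sqrt(1838461) ≈ 1355.9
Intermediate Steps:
g(X) = (18 + X)**2
sqrt(g(1696) - 1099335) = sqrt((18 + 1696)**2 - 1099335) = sqrt(1714**2 - 1099335) = sqrt(2937796 - 1099335) = sqrt(1838461)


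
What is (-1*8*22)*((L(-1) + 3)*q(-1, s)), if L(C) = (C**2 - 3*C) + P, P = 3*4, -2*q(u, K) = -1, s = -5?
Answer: -1672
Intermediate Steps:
q(u, K) = 1/2 (q(u, K) = -1/2*(-1) = 1/2)
P = 12
L(C) = 12 + C**2 - 3*C (L(C) = (C**2 - 3*C) + 12 = 12 + C**2 - 3*C)
(-1*8*22)*((L(-1) + 3)*q(-1, s)) = (-1*8*22)*(((12 + (-1)**2 - 3*(-1)) + 3)*(1/2)) = (-8*22)*(((12 + 1 + 3) + 3)*(1/2)) = -176*(16 + 3)/2 = -3344/2 = -176*19/2 = -1672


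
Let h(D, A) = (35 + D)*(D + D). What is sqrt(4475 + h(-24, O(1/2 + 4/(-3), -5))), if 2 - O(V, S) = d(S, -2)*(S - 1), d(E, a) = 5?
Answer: sqrt(3947) ≈ 62.825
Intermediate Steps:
O(V, S) = 7 - 5*S (O(V, S) = 2 - 5*(S - 1) = 2 - 5*(-1 + S) = 2 - (-5 + 5*S) = 2 + (5 - 5*S) = 7 - 5*S)
h(D, A) = 2*D*(35 + D) (h(D, A) = (35 + D)*(2*D) = 2*D*(35 + D))
sqrt(4475 + h(-24, O(1/2 + 4/(-3), -5))) = sqrt(4475 + 2*(-24)*(35 - 24)) = sqrt(4475 + 2*(-24)*11) = sqrt(4475 - 528) = sqrt(3947)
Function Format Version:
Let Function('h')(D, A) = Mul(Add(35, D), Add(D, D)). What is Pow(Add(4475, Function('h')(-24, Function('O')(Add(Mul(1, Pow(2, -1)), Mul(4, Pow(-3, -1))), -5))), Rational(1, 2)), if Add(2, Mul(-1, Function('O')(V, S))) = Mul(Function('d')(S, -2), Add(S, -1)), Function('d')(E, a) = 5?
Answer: Pow(3947, Rational(1, 2)) ≈ 62.825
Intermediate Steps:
Function('O')(V, S) = Add(7, Mul(-5, S)) (Function('O')(V, S) = Add(2, Mul(-1, Mul(5, Add(S, -1)))) = Add(2, Mul(-1, Mul(5, Add(-1, S)))) = Add(2, Mul(-1, Add(-5, Mul(5, S)))) = Add(2, Add(5, Mul(-5, S))) = Add(7, Mul(-5, S)))
Function('h')(D, A) = Mul(2, D, Add(35, D)) (Function('h')(D, A) = Mul(Add(35, D), Mul(2, D)) = Mul(2, D, Add(35, D)))
Pow(Add(4475, Function('h')(-24, Function('O')(Add(Mul(1, Pow(2, -1)), Mul(4, Pow(-3, -1))), -5))), Rational(1, 2)) = Pow(Add(4475, Mul(2, -24, Add(35, -24))), Rational(1, 2)) = Pow(Add(4475, Mul(2, -24, 11)), Rational(1, 2)) = Pow(Add(4475, -528), Rational(1, 2)) = Pow(3947, Rational(1, 2))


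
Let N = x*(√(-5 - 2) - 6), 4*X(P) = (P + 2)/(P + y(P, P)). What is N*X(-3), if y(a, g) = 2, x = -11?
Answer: 33/2 - 11*I*√7/4 ≈ 16.5 - 7.2758*I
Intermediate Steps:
X(P) = ¼ (X(P) = ((P + 2)/(P + 2))/4 = ((2 + P)/(2 + P))/4 = (¼)*1 = ¼)
N = 66 - 11*I*√7 (N = -11*(√(-5 - 2) - 6) = -11*(√(-7) - 6) = -11*(I*√7 - 6) = -11*(-6 + I*√7) = 66 - 11*I*√7 ≈ 66.0 - 29.103*I)
N*X(-3) = (66 - 11*I*√7)*(¼) = 33/2 - 11*I*√7/4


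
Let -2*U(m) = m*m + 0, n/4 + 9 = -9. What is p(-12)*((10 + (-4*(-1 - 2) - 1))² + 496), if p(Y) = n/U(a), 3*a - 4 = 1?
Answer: 1214352/25 ≈ 48574.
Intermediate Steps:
n = -72 (n = -36 + 4*(-9) = -36 - 36 = -72)
a = 5/3 (a = 4/3 + (⅓)*1 = 4/3 + ⅓ = 5/3 ≈ 1.6667)
U(m) = -m²/2 (U(m) = -(m*m + 0)/2 = -(m² + 0)/2 = -m²/2)
p(Y) = 1296/25 (p(Y) = -72/((-(5/3)²/2)) = -72/((-½*25/9)) = -72/(-25/18) = -72*(-18/25) = 1296/25)
p(-12)*((10 + (-4*(-1 - 2) - 1))² + 496) = 1296*((10 + (-4*(-1 - 2) - 1))² + 496)/25 = 1296*((10 + (-4*(-3) - 1))² + 496)/25 = 1296*((10 + (12 - 1))² + 496)/25 = 1296*((10 + 11)² + 496)/25 = 1296*(21² + 496)/25 = 1296*(441 + 496)/25 = (1296/25)*937 = 1214352/25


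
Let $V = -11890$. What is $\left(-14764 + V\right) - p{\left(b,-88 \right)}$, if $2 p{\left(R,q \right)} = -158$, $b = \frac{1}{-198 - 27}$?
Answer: $-26575$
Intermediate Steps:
$b = - \frac{1}{225}$ ($b = \frac{1}{-225} = - \frac{1}{225} \approx -0.0044444$)
$p{\left(R,q \right)} = -79$ ($p{\left(R,q \right)} = \frac{1}{2} \left(-158\right) = -79$)
$\left(-14764 + V\right) - p{\left(b,-88 \right)} = \left(-14764 - 11890\right) - -79 = -26654 + 79 = -26575$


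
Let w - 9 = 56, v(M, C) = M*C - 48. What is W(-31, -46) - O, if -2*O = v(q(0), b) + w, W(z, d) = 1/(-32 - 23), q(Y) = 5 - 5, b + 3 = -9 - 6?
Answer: 933/110 ≈ 8.4818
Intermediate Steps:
b = -18 (b = -3 + (-9 - 6) = -3 - 15 = -18)
q(Y) = 0
v(M, C) = -48 + C*M (v(M, C) = C*M - 48 = -48 + C*M)
w = 65 (w = 9 + 56 = 65)
W(z, d) = -1/55 (W(z, d) = 1/(-55) = -1/55)
O = -17/2 (O = -((-48 - 18*0) + 65)/2 = -((-48 + 0) + 65)/2 = -(-48 + 65)/2 = -½*17 = -17/2 ≈ -8.5000)
W(-31, -46) - O = -1/55 - 1*(-17/2) = -1/55 + 17/2 = 933/110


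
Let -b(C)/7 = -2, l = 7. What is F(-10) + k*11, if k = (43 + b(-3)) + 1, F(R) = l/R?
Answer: 6373/10 ≈ 637.30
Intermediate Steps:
b(C) = 14 (b(C) = -7*(-2) = 14)
F(R) = 7/R
k = 58 (k = (43 + 14) + 1 = 57 + 1 = 58)
F(-10) + k*11 = 7/(-10) + 58*11 = 7*(-⅒) + 638 = -7/10 + 638 = 6373/10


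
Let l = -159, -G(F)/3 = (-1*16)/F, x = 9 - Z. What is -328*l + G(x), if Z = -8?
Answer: 886632/17 ≈ 52155.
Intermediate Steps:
x = 17 (x = 9 - 1*(-8) = 9 + 8 = 17)
G(F) = 48/F (G(F) = -3*(-1*16)/F = -(-48)/F = 48/F)
-328*l + G(x) = -328*(-159) + 48/17 = 52152 + 48*(1/17) = 52152 + 48/17 = 886632/17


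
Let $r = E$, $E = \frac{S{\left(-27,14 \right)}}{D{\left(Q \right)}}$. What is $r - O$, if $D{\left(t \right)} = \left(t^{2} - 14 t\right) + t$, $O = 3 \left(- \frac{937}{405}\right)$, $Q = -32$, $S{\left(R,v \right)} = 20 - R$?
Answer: $\frac{6025}{864} \approx 6.9734$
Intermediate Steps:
$O = - \frac{937}{135}$ ($O = 3 \left(\left(-937\right) \frac{1}{405}\right) = 3 \left(- \frac{937}{405}\right) = - \frac{937}{135} \approx -6.9407$)
$D{\left(t \right)} = t^{2} - 13 t$
$E = \frac{47}{1440}$ ($E = \frac{20 - -27}{\left(-32\right) \left(-13 - 32\right)} = \frac{20 + 27}{\left(-32\right) \left(-45\right)} = \frac{47}{1440} \approx 0.032639$)
$r = \frac{47}{1440} \approx 0.032639$
$r - O = \frac{47}{1440} - - \frac{937}{135} = \frac{47}{1440} + \frac{937}{135} = \frac{6025}{864}$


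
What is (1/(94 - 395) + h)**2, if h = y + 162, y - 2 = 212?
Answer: 12808580625/90601 ≈ 1.4137e+5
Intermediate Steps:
y = 214 (y = 2 + 212 = 214)
h = 376 (h = 214 + 162 = 376)
(1/(94 - 395) + h)**2 = (1/(94 - 395) + 376)**2 = (1/(-301) + 376)**2 = (-1/301 + 376)**2 = (113175/301)**2 = 12808580625/90601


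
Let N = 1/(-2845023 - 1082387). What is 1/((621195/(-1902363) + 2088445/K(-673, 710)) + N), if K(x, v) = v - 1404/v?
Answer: 312985210003805140/923106261731408947721 ≈ 0.00033906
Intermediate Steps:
N = -1/3927410 (N = 1/(-3927410) = -1/3927410 ≈ -2.5462e-7)
1/((621195/(-1902363) + 2088445/K(-673, 710)) + N) = 1/((621195/(-1902363) + 2088445/(710 - 1404/710)) - 1/3927410) = 1/((621195*(-1/1902363) + 2088445/(710 - 1404*1/710)) - 1/3927410) = 1/((-207065/634121 + 2088445/(710 - 702/355)) - 1/3927410) = 1/((-207065/634121 + 2088445/(251348/355)) - 1/3927410) = 1/((-207065/634121 + 2088445*(355/251348)) - 1/3927410) = 1/((-207065/634121 + 741397975/251348) - 1/3927410) = 1/(470083979931355/159385045108 - 1/3927410) = 1/(923106261731408947721/312985210003805140) = 312985210003805140/923106261731408947721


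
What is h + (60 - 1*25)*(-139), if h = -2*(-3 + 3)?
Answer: -4865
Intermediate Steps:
h = 0 (h = -2*0 = 0)
h + (60 - 1*25)*(-139) = 0 + (60 - 1*25)*(-139) = 0 + (60 - 25)*(-139) = 0 + 35*(-139) = 0 - 4865 = -4865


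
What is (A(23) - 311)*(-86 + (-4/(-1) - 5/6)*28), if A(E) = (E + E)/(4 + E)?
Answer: -66808/81 ≈ -824.79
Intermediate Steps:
A(E) = 2*E/(4 + E) (A(E) = (2*E)/(4 + E) = 2*E/(4 + E))
(A(23) - 311)*(-86 + (-4/(-1) - 5/6)*28) = (2*23/(4 + 23) - 311)*(-86 + (-4/(-1) - 5/6)*28) = (2*23/27 - 311)*(-86 + (-4*(-1) - 5*⅙)*28) = (2*23*(1/27) - 311)*(-86 + (4 - ⅚)*28) = (46/27 - 311)*(-86 + (19/6)*28) = -8351*(-86 + 266/3)/27 = -8351/27*8/3 = -66808/81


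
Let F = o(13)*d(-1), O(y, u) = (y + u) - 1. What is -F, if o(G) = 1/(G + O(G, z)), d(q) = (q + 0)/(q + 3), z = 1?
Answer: 1/52 ≈ 0.019231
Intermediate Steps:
O(y, u) = -1 + u + y (O(y, u) = (u + y) - 1 = -1 + u + y)
d(q) = q/(3 + q)
o(G) = 1/(2*G) (o(G) = 1/(G + (-1 + 1 + G)) = 1/(G + G) = 1/(2*G))
F = -1/52 (F = ((1/2)/13)*(-1/(3 - 1)) = ((1/2)*(1/13))*(-1/2) = (-1*1/2)/26 = (1/26)*(-1/2) = -1/52 ≈ -0.019231)
-F = -1*(-1/52) = 1/52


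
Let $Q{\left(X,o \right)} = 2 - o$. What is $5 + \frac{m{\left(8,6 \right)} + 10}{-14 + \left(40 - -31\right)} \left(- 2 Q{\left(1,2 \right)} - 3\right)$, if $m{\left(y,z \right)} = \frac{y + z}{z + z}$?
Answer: $\frac{503}{114} \approx 4.4123$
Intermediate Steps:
$m{\left(y,z \right)} = \frac{y + z}{2 z}$
$5 + \frac{m{\left(8,6 \right)} + 10}{-14 + \left(40 - -31\right)} \left(- 2 Q{\left(1,2 \right)} - 3\right) = 5 + \frac{\frac{8 + 6}{2 \cdot 6} + 10}{-14 + \left(40 - -31\right)} \left(- 2 \left(2 - 2\right) - 3\right) = 5 + \frac{\frac{1}{2} \cdot \frac{1}{6} \cdot 14 + 10}{-14 + \left(40 + 31\right)} \left(- 2 \left(2 - 2\right) - 3\right) = 5 + \frac{\frac{7}{6} + 10}{-14 + 71} \left(\left(-2\right) 0 - 3\right) = 5 + \frac{67}{6 \cdot 57} \left(0 - 3\right) = 5 + \frac{67}{6} \cdot \frac{1}{57} \left(-3\right) = 5 + \frac{67}{342} \left(-3\right) = 5 - \frac{67}{114} = \frac{503}{114}$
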